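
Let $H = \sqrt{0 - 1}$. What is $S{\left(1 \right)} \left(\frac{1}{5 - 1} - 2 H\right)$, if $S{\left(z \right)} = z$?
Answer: $\frac{1}{4} - 2 i \approx 0.25 - 2.0 i$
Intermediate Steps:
$H = i$ ($H = \sqrt{-1} = i \approx 1.0 i$)
$S{\left(1 \right)} \left(\frac{1}{5 - 1} - 2 H\right) = 1 \left(\frac{1}{5 - 1} - 2 i\right) = 1 \left(\frac{1}{4} - 2 i\right) = \frac{1}{4} - 2 i$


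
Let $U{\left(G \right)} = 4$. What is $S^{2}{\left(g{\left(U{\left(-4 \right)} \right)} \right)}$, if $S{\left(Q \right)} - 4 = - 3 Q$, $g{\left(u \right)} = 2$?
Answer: $4$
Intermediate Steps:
$S{\left(Q \right)} = 4 - 3 Q$
$S^{2}{\left(g{\left(U{\left(-4 \right)} \right)} \right)} = \left(4 - 6\right)^{2} = \left(-2\right)^{2} = 4$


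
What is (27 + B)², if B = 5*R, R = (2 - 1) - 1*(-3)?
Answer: 2209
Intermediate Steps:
R = 4 (R = 1 + 3 = 4)
B = 20 (B = 5*4 = 20)
(27 + B)² = (27 + 20)² = 47² = 2209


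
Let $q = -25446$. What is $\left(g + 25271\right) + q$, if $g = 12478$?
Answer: $12303$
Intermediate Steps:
$\left(g + 25271\right) + q = \left(12478 + 25271\right) - 25446 = 37749 - 25446 = 12303$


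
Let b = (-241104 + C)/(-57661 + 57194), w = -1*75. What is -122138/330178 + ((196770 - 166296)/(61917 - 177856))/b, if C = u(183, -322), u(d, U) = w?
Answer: -569987999731817/1538742405333403 ≈ -0.37042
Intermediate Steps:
w = -75
u(d, U) = -75
C = -75
b = 241179/467 (b = (-241104 - 75)/(-57661 + 57194) = -241179/(-467) = -241179*(-1/467) = 241179/467 ≈ 516.44)
-122138/330178 + ((196770 - 166296)/(61917 - 177856))/b = -122138/330178 + ((196770 - 166296)/(61917 - 177856))/(241179/467) = -122138*1/330178 + (30474/(-115939))*(467/241179) = -61069/165089 + (30474*(-1/115939))*(467/241179) = -61069/165089 - 30474/115939*467/241179 = -61069/165089 - 4743786/9320684027 = -569987999731817/1538742405333403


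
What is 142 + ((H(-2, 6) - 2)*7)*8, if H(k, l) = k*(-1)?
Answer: 142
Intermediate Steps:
H(k, l) = -k
142 + ((H(-2, 6) - 2)*7)*8 = 142 + ((-1*(-2) - 2)*7)*8 = 142 + ((2 - 2)*7)*8 = 142 + (0*7)*8 = 142 + 0*8 = 142 + 0 = 142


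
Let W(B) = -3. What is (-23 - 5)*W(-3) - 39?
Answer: 45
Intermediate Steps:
(-23 - 5)*W(-3) - 39 = (-23 - 5)*(-3) - 39 = -28*(-3) - 39 = 84 - 39 = 45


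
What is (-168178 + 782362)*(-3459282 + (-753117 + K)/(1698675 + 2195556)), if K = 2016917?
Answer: -2757940419552880976/1298077 ≈ -2.1246e+12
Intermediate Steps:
(-168178 + 782362)*(-3459282 + (-753117 + K)/(1698675 + 2195556)) = (-168178 + 782362)*(-3459282 + (-753117 + 2016917)/(1698675 + 2195556)) = 614184*(-3459282 + 1263800/3894231) = 614184*(-13471241938342/3894231) = -2757940419552880976/1298077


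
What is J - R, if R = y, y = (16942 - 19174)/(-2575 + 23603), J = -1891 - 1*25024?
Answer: -141491597/5257 ≈ -26915.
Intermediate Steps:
J = -26915 (J = -1891 - 25024 = -26915)
y = -558/5257 (y = -2232/21028 = -2232*1/21028 = -558/5257 ≈ -0.10614)
R = -558/5257 ≈ -0.10614
J - R = -26915 - 1*(-558/5257) = -26915 + 558/5257 = -141491597/5257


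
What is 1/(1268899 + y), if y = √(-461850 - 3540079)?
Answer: 1268899/1610108674130 - I*√4001929/1610108674130 ≈ 7.8808e-7 - 1.2425e-9*I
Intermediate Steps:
y = I*√4001929 (y = √(-4001929) = I*√4001929 ≈ 2000.5*I)
1/(1268899 + y) = 1/(1268899 + I*√4001929)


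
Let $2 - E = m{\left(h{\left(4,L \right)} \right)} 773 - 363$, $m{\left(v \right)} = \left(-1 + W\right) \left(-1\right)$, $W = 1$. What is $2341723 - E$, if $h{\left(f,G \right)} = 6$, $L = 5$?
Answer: $2341358$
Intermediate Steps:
$m{\left(v \right)} = 0$ ($m{\left(v \right)} = \left(-1 + 1\right) \left(-1\right) = 0 \left(-1\right) = 0$)
$E = 365$ ($E = 2 - \left(0 \cdot 773 - 363\right) = 2 - \left(0 - 363\right) = 2 - -363 = 2 + 363 = 365$)
$2341723 - E = 2341723 - 365 = 2341358$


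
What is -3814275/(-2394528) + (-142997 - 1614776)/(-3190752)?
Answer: 85309595057/39793463568 ≈ 2.1438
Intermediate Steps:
-3814275/(-2394528) + (-142997 - 1614776)/(-3190752) = -3814275*(-1/2394528) - 1757773*(-1/3190752) = 1271425/798176 + 1757773/3190752 = 85309595057/39793463568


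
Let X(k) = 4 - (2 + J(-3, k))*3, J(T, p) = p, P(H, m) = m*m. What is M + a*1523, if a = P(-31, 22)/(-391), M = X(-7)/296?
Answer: -218183643/115736 ≈ -1885.2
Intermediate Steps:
P(H, m) = m²
X(k) = -2 - 3*k (X(k) = 4 - (2 + k)*3 = 4 - (6 + 3*k) = 4 + (-6 - 3*k) = -2 - 3*k)
M = 19/296 (M = (-2 - 3*(-7))/296 = (-2 + 21)*(1/296) = 19*(1/296) = 19/296 ≈ 0.064189)
a = -484/391 (a = 22²/(-391) = 484*(-1/391) = -484/391 ≈ -1.2379)
M + a*1523 = 19/296 - 484/391*1523 = 19/296 - 737132/391 = -218183643/115736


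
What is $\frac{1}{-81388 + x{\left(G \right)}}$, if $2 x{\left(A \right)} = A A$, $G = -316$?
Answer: $- \frac{1}{31460} \approx -3.1786 \cdot 10^{-5}$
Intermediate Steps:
$x{\left(A \right)} = \frac{A^{2}}{2}$ ($x{\left(A \right)} = \frac{A A}{2} = \frac{A^{2}}{2}$)
$\frac{1}{-81388 + x{\left(G \right)}} = \frac{1}{-81388 + \frac{\left(-316\right)^{2}}{2}} = \frac{1}{-81388 + \frac{1}{2} \cdot 99856} = \frac{1}{-81388 + 49928} = \frac{1}{-31460} = - \frac{1}{31460}$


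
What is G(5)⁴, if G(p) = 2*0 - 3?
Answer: 81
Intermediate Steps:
G(p) = -3 (G(p) = 0 - 3 = -3)
G(5)⁴ = (-3)⁴ = 81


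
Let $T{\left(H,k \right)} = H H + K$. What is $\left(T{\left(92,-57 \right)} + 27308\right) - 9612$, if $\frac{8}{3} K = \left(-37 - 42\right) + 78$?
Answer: $\frac{209277}{8} \approx 26160.0$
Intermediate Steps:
$K = - \frac{3}{8}$ ($K = \frac{3 \left(\left(-37 - 42\right) + 78\right)}{8} = \frac{3 \left(-79 + 78\right)}{8} = \frac{3}{8} \left(-1\right) = - \frac{3}{8} \approx -0.375$)
$T{\left(H,k \right)} = - \frac{3}{8} + H^{2}$ ($T{\left(H,k \right)} = H H - \frac{3}{8} = H^{2} - \frac{3}{8} = - \frac{3}{8} + H^{2}$)
$\left(T{\left(92,-57 \right)} + 27308\right) - 9612 = \left(\left(- \frac{3}{8} + 92^{2}\right) + 27308\right) - 9612 = \left(\left(- \frac{3}{8} + 8464\right) + 27308\right) - 9612 = \left(\frac{67709}{8} + 27308\right) - 9612 = \frac{286173}{8} - 9612 = \frac{209277}{8}$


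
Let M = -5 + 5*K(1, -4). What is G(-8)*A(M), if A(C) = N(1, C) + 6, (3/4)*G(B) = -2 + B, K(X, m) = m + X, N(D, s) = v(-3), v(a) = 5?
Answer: -440/3 ≈ -146.67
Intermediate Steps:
N(D, s) = 5
K(X, m) = X + m
G(B) = -8/3 + 4*B/3 (G(B) = 4*(-2 + B)/3 = -8/3 + 4*B/3)
M = -20 (M = -5 + 5*(1 - 4) = -5 + 5*(-3) = -5 - 15 = -20)
A(C) = 11 (A(C) = 5 + 6 = 11)
G(-8)*A(M) = (-8/3 + (4/3)*(-8))*11 = (-8/3 - 32/3)*11 = -40/3*11 = -440/3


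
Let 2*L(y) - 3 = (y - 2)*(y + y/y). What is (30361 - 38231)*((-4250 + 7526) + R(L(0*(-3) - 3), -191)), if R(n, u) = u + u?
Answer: -22775780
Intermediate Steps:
L(y) = 3/2 + (1 + y)*(-2 + y)/2 (L(y) = 3/2 + ((y - 2)*(y + y/y))/2 = 3/2 + ((-2 + y)*(y + 1))/2 = 3/2 + ((-2 + y)*(1 + y))/2 = 3/2 + ((1 + y)*(-2 + y))/2 = 3/2 + (1 + y)*(-2 + y)/2)
R(n, u) = 2*u
(30361 - 38231)*((-4250 + 7526) + R(L(0*(-3) - 3), -191)) = (30361 - 38231)*((-4250 + 7526) + 2*(-191)) = -7870*(3276 - 382) = -7870*2894 = -22775780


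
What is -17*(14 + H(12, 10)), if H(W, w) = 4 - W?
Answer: -102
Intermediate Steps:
-17*(14 + H(12, 10)) = -17*(14 + (4 - 1*12)) = -17*(14 + (4 - 12)) = -17*(14 - 8) = -17*6 = -102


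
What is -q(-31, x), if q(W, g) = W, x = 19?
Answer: 31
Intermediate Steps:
-q(-31, x) = -1*(-31) = 31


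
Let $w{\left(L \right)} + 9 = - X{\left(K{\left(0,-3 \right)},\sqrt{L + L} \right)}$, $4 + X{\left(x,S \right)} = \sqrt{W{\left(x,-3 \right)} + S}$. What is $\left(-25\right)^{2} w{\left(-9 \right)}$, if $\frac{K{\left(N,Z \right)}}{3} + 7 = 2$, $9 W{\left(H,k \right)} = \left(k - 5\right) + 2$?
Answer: $-3125 - \frac{625 \sqrt{-6 + 27 i \sqrt{2}}}{3} \approx -3966.8 - 984.39 i$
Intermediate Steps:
$W{\left(H,k \right)} = - \frac{1}{3} + \frac{k}{9}$ ($W{\left(H,k \right)} = \frac{\left(k - 5\right) + 2}{9} = \frac{\left(-5 + k\right) + 2}{9} = \frac{-3 + k}{9} = - \frac{1}{3} + \frac{k}{9}$)
$K{\left(N,Z \right)} = -15$ ($K{\left(N,Z \right)} = -21 + 3 \cdot 2 = -21 + 6 = -15$)
$X{\left(x,S \right)} = -4 + \sqrt{- \frac{2}{3} + S}$ ($X{\left(x,S \right)} = -4 + \sqrt{\left(- \frac{1}{3} + \frac{1}{9} \left(-3\right)\right) + S} = -4 + \sqrt{\left(- \frac{1}{3} - \frac{1}{3}\right) + S} = -4 + \sqrt{- \frac{2}{3} + S}$)
$w{\left(L \right)} = -5 - \frac{\sqrt{-6 + 9 \sqrt{2} \sqrt{L}}}{3}$ ($w{\left(L \right)} = -9 - \left(-4 + \frac{\sqrt{-6 + 9 \sqrt{L + L}}}{3}\right) = -9 - \left(-4 + \frac{\sqrt{-6 + 9 \sqrt{2 L}}}{3}\right) = -9 - \left(-4 + \frac{\sqrt{-6 + 9 \sqrt{2} \sqrt{L}}}{3}\right) = -5 - \frac{\sqrt{-6 + 9 \sqrt{2} \sqrt{L}}}{3}$)
$\left(-25\right)^{2} w{\left(-9 \right)} = \left(-25\right)^{2} \left(-5 - \frac{\sqrt{-6 + 9 \sqrt{2} \sqrt{-9}}}{3}\right) = 625 \left(-5 - \frac{\sqrt{-6 + 9 \sqrt{2} \cdot 3 i}}{3}\right) = 625 \left(-5 - \frac{\sqrt{-6 + 27 i \sqrt{2}}}{3}\right) = -3125 - \frac{625 \sqrt{-6 + 27 i \sqrt{2}}}{3}$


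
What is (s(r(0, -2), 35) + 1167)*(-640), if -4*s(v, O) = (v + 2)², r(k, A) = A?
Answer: -746880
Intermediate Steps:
s(v, O) = -(2 + v)²/4 (s(v, O) = -(v + 2)²/4 = -(2 + v)²/4)
(s(r(0, -2), 35) + 1167)*(-640) = (-(2 - 2)²/4 + 1167)*(-640) = (-¼*0² + 1167)*(-640) = (-¼*0 + 1167)*(-640) = (0 + 1167)*(-640) = 1167*(-640) = -746880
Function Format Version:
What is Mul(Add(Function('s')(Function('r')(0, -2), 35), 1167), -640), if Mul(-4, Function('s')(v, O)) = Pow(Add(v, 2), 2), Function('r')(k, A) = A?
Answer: -746880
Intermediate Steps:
Function('s')(v, O) = Mul(Rational(-1, 4), Pow(Add(2, v), 2)) (Function('s')(v, O) = Mul(Rational(-1, 4), Pow(Add(v, 2), 2)) = Mul(Rational(-1, 4), Pow(Add(2, v), 2)))
Mul(Add(Function('s')(Function('r')(0, -2), 35), 1167), -640) = Mul(Add(Mul(Rational(-1, 4), Pow(Add(2, -2), 2)), 1167), -640) = Mul(Add(Mul(Rational(-1, 4), Pow(0, 2)), 1167), -640) = Mul(Add(Mul(Rational(-1, 4), 0), 1167), -640) = Mul(Add(0, 1167), -640) = Mul(1167, -640) = -746880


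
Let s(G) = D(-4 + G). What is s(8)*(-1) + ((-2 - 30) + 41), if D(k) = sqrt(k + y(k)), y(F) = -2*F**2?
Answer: 9 - 2*I*sqrt(7) ≈ 9.0 - 5.2915*I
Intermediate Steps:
D(k) = sqrt(k - 2*k**2)
s(G) = sqrt((-4 + G)*(9 - 2*G)) (s(G) = sqrt((-4 + G)*(1 - 2*(-4 + G))) = sqrt((-4 + G)*(1 + (8 - 2*G))) = sqrt((-4 + G)*(9 - 2*G)))
s(8)*(-1) + ((-2 - 30) + 41) = sqrt(-4 + 8 - 2*(-4 + 8)**2)*(-1) + ((-2 - 30) + 41) = sqrt(-4 + 8 - 2*4**2)*(-1) + (-32 + 41) = sqrt(-4 + 8 - 2*16)*(-1) + 9 = sqrt(-4 + 8 - 32)*(-1) + 9 = sqrt(-28)*(-1) + 9 = (2*I*sqrt(7))*(-1) + 9 = -2*I*sqrt(7) + 9 = 9 - 2*I*sqrt(7)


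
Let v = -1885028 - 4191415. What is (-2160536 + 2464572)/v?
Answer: -304036/6076443 ≈ -0.050035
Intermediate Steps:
v = -6076443
(-2160536 + 2464572)/v = (-2160536 + 2464572)/(-6076443) = 304036*(-1/6076443) = -304036/6076443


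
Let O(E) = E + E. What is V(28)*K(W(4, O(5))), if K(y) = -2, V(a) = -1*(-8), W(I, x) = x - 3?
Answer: -16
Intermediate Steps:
O(E) = 2*E
W(I, x) = -3 + x
V(a) = 8
V(28)*K(W(4, O(5))) = 8*(-2) = -16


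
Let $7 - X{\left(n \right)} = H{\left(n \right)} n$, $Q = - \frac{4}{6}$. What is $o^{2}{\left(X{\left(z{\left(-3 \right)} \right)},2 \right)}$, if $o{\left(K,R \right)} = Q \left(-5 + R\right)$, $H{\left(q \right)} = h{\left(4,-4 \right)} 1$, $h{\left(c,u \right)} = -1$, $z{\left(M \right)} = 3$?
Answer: $4$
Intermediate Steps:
$Q = - \frac{2}{3}$ ($Q = \left(-4\right) \frac{1}{6} = - \frac{2}{3} \approx -0.66667$)
$H{\left(q \right)} = -1$ ($H{\left(q \right)} = \left(-1\right) 1 = -1$)
$X{\left(n \right)} = 7 + n$ ($X{\left(n \right)} = 7 - - n = 7 + n$)
$o{\left(K,R \right)} = \frac{10}{3} - \frac{2 R}{3}$ ($o{\left(K,R \right)} = - \frac{2 \left(-5 + R\right)}{3} = \frac{10}{3} - \frac{2 R}{3}$)
$o^{2}{\left(X{\left(z{\left(-3 \right)} \right)},2 \right)} = \left(\frac{10}{3} - \frac{4}{3}\right)^{2} = 2^{2} = 4$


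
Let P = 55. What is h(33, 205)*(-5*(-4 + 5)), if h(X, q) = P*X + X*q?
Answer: -42900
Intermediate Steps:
h(X, q) = 55*X + X*q
h(33, 205)*(-5*(-4 + 5)) = (33*(55 + 205))*(-5*(-4 + 5)) = (33*260)*(-5*1) = 8580*(-5) = -42900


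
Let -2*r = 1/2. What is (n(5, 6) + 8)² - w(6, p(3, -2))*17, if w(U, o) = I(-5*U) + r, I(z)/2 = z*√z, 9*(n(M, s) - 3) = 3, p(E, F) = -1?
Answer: 4777/36 + 1020*I*√30 ≈ 132.69 + 5586.8*I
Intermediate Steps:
r = -¼ (r = -½/2 = -½*½ = -¼ ≈ -0.25000)
n(M, s) = 10/3 (n(M, s) = 3 + (⅑)*3 = 3 + ⅓ = 10/3)
I(z) = 2*z^(3/2) (I(z) = 2*(z*√z) = 2*z^(3/2))
w(U, o) = -¼ + 10*√5*(-U)^(3/2) (w(U, o) = 2*(-5*U)^(3/2) - ¼ = 2*(5*√5*(-U)^(3/2)) - ¼ = 10*√5*(-U)^(3/2) - ¼ = -¼ + 10*√5*(-U)^(3/2))
(n(5, 6) + 8)² - w(6, p(3, -2))*17 = (10/3 + 8)² - (-¼ + 10*√5*(-1*6)^(3/2))*17 = (34/3)² - (-¼ + 10*√5*(-6)^(3/2))*17 = 1156/9 - (-¼ + 10*√5*(-6*I*√6))*17 = 1156/9 - (-¼ - 60*I*√30)*17 = 1156/9 - (-17/4 - 1020*I*√30) = 1156/9 + (17/4 + 1020*I*√30) = 4777/36 + 1020*I*√30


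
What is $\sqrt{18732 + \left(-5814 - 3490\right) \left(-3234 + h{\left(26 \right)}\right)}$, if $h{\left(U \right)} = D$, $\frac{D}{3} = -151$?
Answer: $6 \sqrt{953405} \approx 5858.5$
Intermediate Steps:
$D = -453$ ($D = 3 \left(-151\right) = -453$)
$h{\left(U \right)} = -453$
$\sqrt{18732 + \left(-5814 - 3490\right) \left(-3234 + h{\left(26 \right)}\right)} = \sqrt{18732 + \left(-5814 - 3490\right) \left(-3234 - 453\right)} = \sqrt{18732 - -34303848} = \sqrt{18732 + 34303848} = \sqrt{34322580} = 6 \sqrt{953405}$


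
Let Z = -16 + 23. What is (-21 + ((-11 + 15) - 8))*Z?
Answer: -175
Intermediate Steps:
Z = 7
(-21 + ((-11 + 15) - 8))*Z = (-21 + ((-11 + 15) - 8))*7 = (-21 + (4 - 8))*7 = (-21 - 4)*7 = -25*7 = -175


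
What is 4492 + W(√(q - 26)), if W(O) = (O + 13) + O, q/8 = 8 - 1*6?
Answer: 4505 + 2*I*√10 ≈ 4505.0 + 6.3246*I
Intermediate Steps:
q = 16 (q = 8*(8 - 1*6) = 8*(8 - 6) = 8*2 = 16)
W(O) = 13 + 2*O (W(O) = (13 + O) + O = 13 + 2*O)
4492 + W(√(q - 26)) = 4492 + (13 + 2*√(16 - 26)) = 4492 + (13 + 2*√(-10)) = 4492 + (13 + 2*(I*√10)) = 4492 + (13 + 2*I*√10) = 4505 + 2*I*√10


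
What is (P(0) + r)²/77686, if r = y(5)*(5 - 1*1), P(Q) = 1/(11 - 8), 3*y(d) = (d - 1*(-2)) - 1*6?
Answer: 25/699174 ≈ 3.5757e-5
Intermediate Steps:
y(d) = -4/3 + d/3 (y(d) = ((d - 1*(-2)) - 1*6)/3 = ((d + 2) - 6)/3 = ((2 + d) - 6)/3 = (-4 + d)/3 = -4/3 + d/3)
P(Q) = ⅓ (P(Q) = 1/3 = ⅓)
r = 4/3 (r = (-4/3 + (⅓)*5)*(5 - 1*1) = (-4/3 + 5/3)*(5 - 1) = (⅓)*4 = 4/3 ≈ 1.3333)
(P(0) + r)²/77686 = (⅓ + 4/3)²/77686 = (5/3)²*(1/77686) = (25/9)*(1/77686) = 25/699174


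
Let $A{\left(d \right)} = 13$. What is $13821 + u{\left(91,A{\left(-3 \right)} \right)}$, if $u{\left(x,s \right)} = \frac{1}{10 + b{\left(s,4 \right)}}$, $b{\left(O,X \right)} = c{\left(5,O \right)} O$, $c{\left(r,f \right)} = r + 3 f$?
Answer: $\frac{8043823}{582} \approx 13821.0$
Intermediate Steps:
$b{\left(O,X \right)} = O \left(5 + 3 O\right)$ ($b{\left(O,X \right)} = \left(5 + 3 O\right) O = O \left(5 + 3 O\right)$)
$u{\left(x,s \right)} = \frac{1}{10 + s \left(5 + 3 s\right)}$
$13821 + u{\left(91,A{\left(-3 \right)} \right)} = 13821 + \frac{1}{10 + 13 \left(5 + 3 \cdot 13\right)} = 13821 + \frac{1}{10 + 13 \left(5 + 39\right)} = 13821 + \frac{1}{10 + 13 \cdot 44} = 13821 + \frac{1}{10 + 572} = 13821 + \frac{1}{582} = \frac{8043823}{582}$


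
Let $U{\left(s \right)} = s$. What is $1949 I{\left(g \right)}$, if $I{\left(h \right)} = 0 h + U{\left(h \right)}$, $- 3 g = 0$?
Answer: $0$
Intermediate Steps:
$g = 0$ ($g = \left(- \frac{1}{3}\right) 0 = 0$)
$I{\left(h \right)} = h$ ($I{\left(h \right)} = 0 h + h = 0 + h = h$)
$1949 I{\left(g \right)} = 1949 \cdot 0 = 0$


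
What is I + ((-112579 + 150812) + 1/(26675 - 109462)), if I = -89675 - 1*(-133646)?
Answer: 6805422547/82787 ≈ 82204.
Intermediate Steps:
I = 43971 (I = -89675 + 133646 = 43971)
I + ((-112579 + 150812) + 1/(26675 - 109462)) = 43971 + ((-112579 + 150812) + 1/(26675 - 109462)) = 43971 + (38233 + 1/(-82787)) = 43971 + (38233 - 1/82787) = 43971 + 3165195370/82787 = 6805422547/82787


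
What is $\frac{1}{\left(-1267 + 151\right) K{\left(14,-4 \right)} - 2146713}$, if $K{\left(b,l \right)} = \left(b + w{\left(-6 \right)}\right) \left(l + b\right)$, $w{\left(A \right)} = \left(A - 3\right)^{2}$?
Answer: $- \frac{1}{3206913} \approx -3.1183 \cdot 10^{-7}$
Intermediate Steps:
$w{\left(A \right)} = \left(-3 + A\right)^{2}$
$K{\left(b,l \right)} = \left(81 + b\right) \left(b + l\right)$ ($K{\left(b,l \right)} = \left(b + \left(-3 - 6\right)^{2}\right) \left(l + b\right) = \left(b + \left(-9\right)^{2}\right) \left(b + l\right) = \left(b + 81\right) \left(b + l\right) = \left(81 + b\right) \left(b + l\right)$)
$\frac{1}{\left(-1267 + 151\right) K{\left(14,-4 \right)} - 2146713} = \frac{1}{\left(-1267 + 151\right) \left(14^{2} + 81 \cdot 14 + 81 \left(-4\right) + 14 \left(-4\right)\right) - 2146713} = \frac{1}{- 1116 \left(196 + 1134 - 324 - 56\right) - 2146713} = \frac{1}{\left(-1116\right) 950 - 2146713} = \frac{1}{-1060200 - 2146713} = \frac{1}{-3206913} = - \frac{1}{3206913}$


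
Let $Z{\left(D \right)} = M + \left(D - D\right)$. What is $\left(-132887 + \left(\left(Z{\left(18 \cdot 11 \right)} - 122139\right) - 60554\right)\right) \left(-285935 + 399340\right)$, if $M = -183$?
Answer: $-35809103015$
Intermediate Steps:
$Z{\left(D \right)} = -183$ ($Z{\left(D \right)} = -183 + \left(D - D\right) = -183 + 0 = -183$)
$\left(-132887 + \left(\left(Z{\left(18 \cdot 11 \right)} - 122139\right) - 60554\right)\right) \left(-285935 + 399340\right) = \left(-132887 - 182876\right) \left(-285935 + 399340\right) = \left(-132887 - 182876\right) 113405 = \left(-315763\right) 113405 = -35809103015$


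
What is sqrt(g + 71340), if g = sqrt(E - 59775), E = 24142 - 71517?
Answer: sqrt(71340 + 5*I*sqrt(4286)) ≈ 267.1 + 0.6128*I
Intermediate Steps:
E = -47375
g = 5*I*sqrt(4286) (g = sqrt(-47375 - 59775) = sqrt(-107150) = 5*I*sqrt(4286) ≈ 327.34*I)
sqrt(g + 71340) = sqrt(5*I*sqrt(4286) + 71340) = sqrt(71340 + 5*I*sqrt(4286))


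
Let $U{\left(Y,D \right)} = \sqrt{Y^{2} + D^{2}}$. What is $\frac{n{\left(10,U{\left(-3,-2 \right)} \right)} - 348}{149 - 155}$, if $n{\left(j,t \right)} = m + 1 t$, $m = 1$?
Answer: $\frac{347}{6} - \frac{\sqrt{13}}{6} \approx 57.232$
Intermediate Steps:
$U{\left(Y,D \right)} = \sqrt{D^{2} + Y^{2}}$
$n{\left(j,t \right)} = 1 + t$ ($n{\left(j,t \right)} = 1 + 1 t = 1 + t$)
$\frac{n{\left(10,U{\left(-3,-2 \right)} \right)} - 348}{149 - 155} = \frac{\left(1 + \sqrt{\left(-2\right)^{2} + \left(-3\right)^{2}}\right) - 348}{149 - 155} = \frac{\left(1 + \sqrt{4 + 9}\right) - 348}{-6} = \left(\left(1 + \sqrt{13}\right) - 348\right) \left(- \frac{1}{6}\right) = \left(-347 + \sqrt{13}\right) \left(- \frac{1}{6}\right) = \frac{347}{6} - \frac{\sqrt{13}}{6}$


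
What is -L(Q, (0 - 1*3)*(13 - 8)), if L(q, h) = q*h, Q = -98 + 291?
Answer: 2895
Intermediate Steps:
Q = 193
L(q, h) = h*q
-L(Q, (0 - 1*3)*(13 - 8)) = -(0 - 1*3)*(13 - 8)*193 = -(0 - 3)*5*193 = -(-3*5)*193 = -(-15)*193 = -1*(-2895) = 2895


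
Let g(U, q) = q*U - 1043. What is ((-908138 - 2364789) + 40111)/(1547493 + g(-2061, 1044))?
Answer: 1616408/302617 ≈ 5.3414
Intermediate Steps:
g(U, q) = -1043 + U*q (g(U, q) = U*q - 1043 = -1043 + U*q)
((-908138 - 2364789) + 40111)/(1547493 + g(-2061, 1044)) = ((-908138 - 2364789) + 40111)/(1547493 + (-1043 - 2061*1044)) = (-3272927 + 40111)/(1547493 + (-1043 - 2151684)) = -3232816/(1547493 - 2152727) = -3232816/(-605234) = -3232816*(-1/605234) = 1616408/302617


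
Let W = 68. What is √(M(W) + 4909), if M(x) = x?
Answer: 3*√553 ≈ 70.548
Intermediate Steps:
√(M(W) + 4909) = √(68 + 4909) = √4977 = 3*√553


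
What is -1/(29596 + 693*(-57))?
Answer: 1/9905 ≈ 0.00010096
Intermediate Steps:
-1/(29596 + 693*(-57)) = -1/(29596 - 39501) = -1/(-9905) = -1*(-1/9905) = 1/9905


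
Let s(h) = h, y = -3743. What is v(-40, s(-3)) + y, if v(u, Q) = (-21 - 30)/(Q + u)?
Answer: -160898/43 ≈ -3741.8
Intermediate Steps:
v(u, Q) = -51/(Q + u)
v(-40, s(-3)) + y = -51/(-3 - 40) - 3743 = -51/(-43) - 3743 = -51*(-1/43) - 3743 = 51/43 - 3743 = -160898/43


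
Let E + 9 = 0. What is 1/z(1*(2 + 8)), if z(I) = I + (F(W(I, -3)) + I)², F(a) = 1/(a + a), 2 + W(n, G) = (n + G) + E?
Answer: 64/6881 ≈ 0.0093010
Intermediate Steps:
E = -9 (E = -9 + 0 = -9)
W(n, G) = -11 + G + n (W(n, G) = -2 + ((n + G) - 9) = -2 + ((G + n) - 9) = -2 + (-9 + G + n) = -11 + G + n)
F(a) = 1/(2*a)
z(I) = I + (I + 1/(2*(-14 + I)))² (z(I) = I + (1/(2*(-11 - 3 + I)) + I)² = I + (1/(2*(-14 + I)) + I)² = I + (I + 1/(2*(-14 + I)))²)
1/z(1*(2 + 8)) = 1/(1*(2 + 8) + (1*(2 + 8) + 1/(2*(-14 + 1*(2 + 8))))²) = 1/(1*10 + (1*10 + 1/(2*(-14 + 1*10)))²) = 1/(10 + (10 + 1/(2*(-14 + 10)))²) = 1/(10 + (10 + (½)/(-4))²) = 1/(10 + (10 + (½)*(-¼))²) = 1/(10 + (10 - ⅛)²) = 1/(10 + (79/8)²) = 1/(10 + 6241/64) = 1/(6881/64) = 64/6881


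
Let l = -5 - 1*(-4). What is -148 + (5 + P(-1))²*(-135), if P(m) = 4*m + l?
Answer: -148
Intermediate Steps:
l = -1 (l = -5 + 4 = -1)
P(m) = -1 + 4*m (P(m) = 4*m - 1 = -1 + 4*m)
-148 + (5 + P(-1))²*(-135) = -148 + (5 + (-1 + 4*(-1)))²*(-135) = -148 + (5 + (-1 - 4))²*(-135) = -148 + (5 - 5)²*(-135) = -148 + 0²*(-135) = -148 + 0*(-135) = -148 + 0 = -148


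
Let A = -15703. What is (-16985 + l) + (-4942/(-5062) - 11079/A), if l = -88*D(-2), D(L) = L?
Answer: -667994977975/39744293 ≈ -16807.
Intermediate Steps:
l = 176 (l = -88*(-2) = 176)
(-16985 + l) + (-4942/(-5062) - 11079/A) = (-16985 + 176) + (-4942/(-5062) - 11079/(-15703)) = -16809 + (-4942*(-1/5062) - 11079*(-1/15703)) = -16809 + (2471/2531 + 11079/15703) = -16809 + 66843062/39744293 = -667994977975/39744293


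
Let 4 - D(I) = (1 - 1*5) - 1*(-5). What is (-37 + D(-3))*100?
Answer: -3400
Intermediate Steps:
D(I) = 3 (D(I) = 4 - ((1 - 1*5) - 1*(-5)) = 4 - ((1 - 5) + 5) = 4 - (-4 + 5) = 4 - 1*1 = 4 - 1 = 3)
(-37 + D(-3))*100 = (-37 + 3)*100 = -34*100 = -3400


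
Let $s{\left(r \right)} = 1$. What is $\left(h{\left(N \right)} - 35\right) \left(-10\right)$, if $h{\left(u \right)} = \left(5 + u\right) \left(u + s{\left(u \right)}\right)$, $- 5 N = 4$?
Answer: $\frac{1708}{5} \approx 341.6$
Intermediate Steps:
$N = - \frac{4}{5}$ ($N = \left(- \frac{1}{5}\right) 4 = - \frac{4}{5} \approx -0.8$)
$h{\left(u \right)} = \left(1 + u\right) \left(5 + u\right)$ ($h{\left(u \right)} = \left(5 + u\right) \left(u + 1\right) = \left(5 + u\right) \left(1 + u\right) = \left(1 + u\right) \left(5 + u\right)$)
$\left(h{\left(N \right)} - 35\right) \left(-10\right) = \left(\left(5 + \left(- \frac{4}{5}\right)^{2} + 6 \left(- \frac{4}{5}\right)\right) - 35\right) \left(-10\right) = \left(\left(5 + \frac{16}{25} - \frac{24}{5}\right) - 35\right) \left(-10\right) = \left(\frac{21}{25} - 35\right) \left(-10\right) = \left(- \frac{854}{25}\right) \left(-10\right) = \frac{1708}{5}$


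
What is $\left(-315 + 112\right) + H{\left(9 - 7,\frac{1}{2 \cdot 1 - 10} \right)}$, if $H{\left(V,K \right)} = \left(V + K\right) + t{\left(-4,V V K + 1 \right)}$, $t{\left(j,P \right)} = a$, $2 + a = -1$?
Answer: $- \frac{1633}{8} \approx -204.13$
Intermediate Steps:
$a = -3$ ($a = -2 - 1 = -3$)
$t{\left(j,P \right)} = -3$
$H{\left(V,K \right)} = -3 + K + V$ ($H{\left(V,K \right)} = \left(V + K\right) - 3 = \left(K + V\right) - 3 = -3 + K + V$)
$\left(-315 + 112\right) + H{\left(9 - 7,\frac{1}{2 \cdot 1 - 10} \right)} = \left(-315 + 112\right) + \left(-3 + \frac{1}{2 \cdot 1 - 10} + \left(9 - 7\right)\right) = -203 + \left(-3 + \frac{1}{2 - 10} + 2\right) = -203 + \left(-3 + \frac{1}{-8} + 2\right) = -203 - \frac{9}{8} = - \frac{1633}{8}$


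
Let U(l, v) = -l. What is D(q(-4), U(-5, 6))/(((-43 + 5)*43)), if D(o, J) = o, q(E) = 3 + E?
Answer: 1/1634 ≈ 0.00061200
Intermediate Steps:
D(q(-4), U(-5, 6))/(((-43 + 5)*43)) = (3 - 4)/(((-43 + 5)*43)) = -1/((-38*43)) = -1/(-1634) = -1*(-1/1634) = 1/1634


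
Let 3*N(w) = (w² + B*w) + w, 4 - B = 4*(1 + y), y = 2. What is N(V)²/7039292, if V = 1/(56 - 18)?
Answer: 70225/132100930473408 ≈ 5.3160e-10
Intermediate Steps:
V = 1/38 ≈ 0.026316
B = -8 (B = 4 - 4*(1 + 2) = 4 - 4*3 = 4 - 1*12 = 4 - 12 = -8)
N(w) = -7*w/3 + w²/3 (N(w) = ((w² - 8*w) + w)/3 = (w² - 7*w)/3 = -7*w/3 + w²/3)
N(V)²/7039292 = ((⅓)*(1/38)*(-7 + 1/38))²/7039292 = ((⅓)*(1/38)*(-265/38))²*(1/7039292) = (-265/4332)²*(1/7039292) = (70225/18766224)*(1/7039292) = 70225/132100930473408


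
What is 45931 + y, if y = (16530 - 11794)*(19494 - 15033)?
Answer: 21173227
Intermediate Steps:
y = 21127296 (y = 4736*4461 = 21127296)
45931 + y = 45931 + 21127296 = 21173227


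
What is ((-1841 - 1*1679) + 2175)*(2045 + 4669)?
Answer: -9030330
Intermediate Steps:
((-1841 - 1*1679) + 2175)*(2045 + 4669) = ((-1841 - 1679) + 2175)*6714 = (-3520 + 2175)*6714 = -1345*6714 = -9030330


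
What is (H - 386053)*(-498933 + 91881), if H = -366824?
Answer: 306460088604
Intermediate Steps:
(H - 386053)*(-498933 + 91881) = (-366824 - 386053)*(-498933 + 91881) = -752877*(-407052) = 306460088604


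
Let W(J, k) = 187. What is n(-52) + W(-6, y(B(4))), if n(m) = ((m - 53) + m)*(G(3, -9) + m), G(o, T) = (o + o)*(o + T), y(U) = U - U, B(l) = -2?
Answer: 14003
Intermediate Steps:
y(U) = 0
G(o, T) = 2*o*(T + o) (G(o, T) = (2*o)*(T + o) = 2*o*(T + o))
n(m) = (-53 + 2*m)*(-36 + m) (n(m) = ((m - 53) + m)*(2*3*(-9 + 3) + m) = ((-53 + m) + m)*(2*3*(-6) + m) = (-53 + 2*m)*(-36 + m))
n(-52) + W(-6, y(B(4))) = (1908 - 125*(-52) + 2*(-52)²) + 187 = (1908 + 6500 + 2*2704) + 187 = (1908 + 6500 + 5408) + 187 = 13816 + 187 = 14003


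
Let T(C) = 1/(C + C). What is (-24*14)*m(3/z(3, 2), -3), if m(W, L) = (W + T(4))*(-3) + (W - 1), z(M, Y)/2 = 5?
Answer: 3318/5 ≈ 663.60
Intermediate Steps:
T(C) = 1/(2*C)
z(M, Y) = 10 (z(M, Y) = 2*5 = 10)
m(W, L) = -11/8 - 2*W (m(W, L) = (W + (½)/4)*(-3) + (W - 1) = (W + (½)*(¼))*(-3) + (-1 + W) = (W + ⅛)*(-3) + (-1 + W) = (⅛ + W)*(-3) + (-1 + W) = (-3/8 - 3*W) + (-1 + W) = -11/8 - 2*W)
(-24*14)*m(3/z(3, 2), -3) = (-24*14)*(-11/8 - 6/10) = -336*(-11/8 - 6/10) = -336*(-11/8 - 2*3/10) = -336*(-11/8 - ⅗) = -336*(-79/40) = 3318/5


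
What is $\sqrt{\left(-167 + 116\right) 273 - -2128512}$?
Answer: $\sqrt{2114589} \approx 1454.2$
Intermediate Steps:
$\sqrt{\left(-167 + 116\right) 273 - -2128512} = \sqrt{\left(-51\right) 273 + 2128512} = \sqrt{-13923 + 2128512} = \sqrt{2114589}$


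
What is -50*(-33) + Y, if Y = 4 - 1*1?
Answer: 1653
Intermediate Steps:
Y = 3 (Y = 4 - 1 = 3)
-50*(-33) + Y = -50*(-33) + 3 = 1650 + 3 = 1653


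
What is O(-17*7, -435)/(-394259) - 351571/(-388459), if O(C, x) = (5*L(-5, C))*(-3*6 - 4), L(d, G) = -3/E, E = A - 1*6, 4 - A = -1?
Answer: 138738222359/153153456881 ≈ 0.90588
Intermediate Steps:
A = 5 (A = 4 - 1*(-1) = 4 + 1 = 5)
E = -1 (E = 5 - 1*6 = 5 - 6 = -1)
L(d, G) = 3 (L(d, G) = -3/(-1) = -3*(-1) = 3)
O(C, x) = -330 (O(C, x) = (5*3)*(-3*6 - 4) = 15*(-18 - 4) = 15*(-22) = -330)
O(-17*7, -435)/(-394259) - 351571/(-388459) = -330/(-394259) - 351571/(-388459) = -330*(-1/394259) - 351571*(-1/388459) = 330/394259 + 351571/388459 = 138738222359/153153456881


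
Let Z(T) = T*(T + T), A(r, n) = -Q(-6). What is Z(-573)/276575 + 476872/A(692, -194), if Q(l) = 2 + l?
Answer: 32973375008/276575 ≈ 1.1922e+5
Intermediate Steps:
A(r, n) = 4 (A(r, n) = -(2 - 6) = -1*(-4) = 4)
Z(T) = 2*T**2 (Z(T) = T*(2*T) = 2*T**2)
Z(-573)/276575 + 476872/A(692, -194) = (2*(-573)**2)/276575 + 476872/4 = (2*328329)*(1/276575) + 476872*(1/4) = 656658*(1/276575) + 119218 = 656658/276575 + 119218 = 32973375008/276575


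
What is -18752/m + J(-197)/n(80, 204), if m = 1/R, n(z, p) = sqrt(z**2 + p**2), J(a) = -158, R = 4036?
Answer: -75683072 - 79*sqrt(3001)/6002 ≈ -7.5683e+7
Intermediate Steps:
n(z, p) = sqrt(p**2 + z**2)
m = 1/4036 ≈ 0.00024777
-18752/m + J(-197)/n(80, 204) = -18752/1/4036 - 158/sqrt(204**2 + 80**2) = -18752*4036 - 158/sqrt(41616 + 6400) = -75683072 - 158*sqrt(3001)/12004 = -75683072 - 79*sqrt(3001)/6002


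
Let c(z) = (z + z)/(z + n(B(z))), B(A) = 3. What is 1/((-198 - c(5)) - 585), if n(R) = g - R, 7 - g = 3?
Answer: -3/2354 ≈ -0.0012744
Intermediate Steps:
g = 4 (g = 7 - 1*3 = 7 - 3 = 4)
n(R) = 4 - R
c(z) = 2*z/(1 + z) (c(z) = (z + z)/(z + (4 - 1*3)) = (2*z)/(z + (4 - 3)) = (2*z)/(z + 1) = (2*z)/(1 + z) = 2*z/(1 + z))
1/((-198 - c(5)) - 585) = 1/((-198 - 2*5/(1 + 5)) - 585) = 1/((-198 - 2*5/6) - 585) = 1/((-198 - 1*5/3) - 585) = 1/((-198 - 5/3) - 585) = 1/(-599/3 - 585) = 1/(-2354/3) = -3/2354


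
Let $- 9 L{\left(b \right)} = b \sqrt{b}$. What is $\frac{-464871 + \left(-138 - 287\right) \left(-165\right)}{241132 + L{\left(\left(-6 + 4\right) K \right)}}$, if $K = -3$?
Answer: $- \frac{35694709677}{21804240533} - \frac{197373 \sqrt{6}}{43608481066} \approx -1.6371$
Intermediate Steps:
$L{\left(b \right)} = - \frac{b^{\frac{3}{2}}}{9}$ ($L{\left(b \right)} = - \frac{b \sqrt{b}}{9} = - \frac{b^{\frac{3}{2}}}{9}$)
$\frac{-464871 + \left(-138 - 287\right) \left(-165\right)}{241132 + L{\left(\left(-6 + 4\right) K \right)}} = \frac{-464871 + \left(-138 - 287\right) \left(-165\right)}{241132 - \frac{\left(\left(-6 + 4\right) \left(-3\right)\right)^{\frac{3}{2}}}{9}} = \frac{-464871 - -70125}{241132 - \frac{\left(\left(-2\right) \left(-3\right)\right)^{\frac{3}{2}}}{9}} = \frac{-464871 + 70125}{241132 - \frac{6^{\frac{3}{2}}}{9}} = - \frac{394746}{241132 - \frac{6 \sqrt{6}}{9}} = - \frac{394746}{241132 - \frac{2 \sqrt{6}}{3}}$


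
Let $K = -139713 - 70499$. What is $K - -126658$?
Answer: $-83554$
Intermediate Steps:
$K = -210212$ ($K = -139713 - 70499 = -210212$)
$K - -126658 = -210212 - -126658 = -210212 + 126658 = -83554$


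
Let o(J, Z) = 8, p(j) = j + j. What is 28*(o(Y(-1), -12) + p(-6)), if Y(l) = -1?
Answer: -112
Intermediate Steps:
p(j) = 2*j
28*(o(Y(-1), -12) + p(-6)) = 28*(8 + 2*(-6)) = 28*(8 - 12) = 28*(-4) = -112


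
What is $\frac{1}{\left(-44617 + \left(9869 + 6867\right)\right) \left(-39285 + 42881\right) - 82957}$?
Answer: $- \frac{1}{100343033} \approx -9.9658 \cdot 10^{-9}$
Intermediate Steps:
$\frac{1}{\left(-44617 + \left(9869 + 6867\right)\right) \left(-39285 + 42881\right) - 82957} = \frac{1}{\left(-44617 + 16736\right) 3596 - 82957} = \frac{1}{\left(-27881\right) 3596 - 82957} = \frac{1}{-100260076 - 82957} = \frac{1}{-100343033} = - \frac{1}{100343033}$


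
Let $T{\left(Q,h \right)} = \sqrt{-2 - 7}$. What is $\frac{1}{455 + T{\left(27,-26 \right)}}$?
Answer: $\frac{455}{207034} - \frac{3 i}{207034} \approx 0.0021977 - 1.449 \cdot 10^{-5} i$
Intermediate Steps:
$T{\left(Q,h \right)} = 3 i$ ($T{\left(Q,h \right)} = \sqrt{-9} = 3 i$)
$\frac{1}{455 + T{\left(27,-26 \right)}} = \frac{1}{455 + 3 i} = \frac{455 - 3 i}{207034}$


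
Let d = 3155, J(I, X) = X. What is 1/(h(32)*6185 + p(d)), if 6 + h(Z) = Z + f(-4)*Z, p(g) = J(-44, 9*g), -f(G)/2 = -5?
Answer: 1/2168405 ≈ 4.6117e-7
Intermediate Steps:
f(G) = 10 (f(G) = -2*(-5) = 10)
p(g) = 9*g
h(Z) = -6 + 11*Z (h(Z) = -6 + (Z + 10*Z) = -6 + 11*Z)
1/(h(32)*6185 + p(d)) = 1/((-6 + 11*32)*6185 + 9*3155) = 1/((-6 + 352)*6185 + 28395) = 1/(346*6185 + 28395) = 1/(2140010 + 28395) = 1/2168405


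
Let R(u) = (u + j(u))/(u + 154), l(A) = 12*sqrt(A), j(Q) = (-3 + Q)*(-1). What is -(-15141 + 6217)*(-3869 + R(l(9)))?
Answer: -3280047434/95 ≈ -3.4527e+7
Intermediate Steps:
j(Q) = 3 - Q
R(u) = 3/(154 + u) (R(u) = (u + (3 - u))/(u + 154) = 3/(154 + u))
-(-15141 + 6217)*(-3869 + R(l(9))) = -(-15141 + 6217)*(-3869 + 3/(154 + 12*sqrt(9))) = -(-8924)*(-3869 + 3/(154 + 12*3)) = -(-8924)*(-3869 + 3/(154 + 36)) = -(-8924)*(-3869 + 3/190) = -(-8924)*(-735107)/190 = -1*3280047434/95 = -3280047434/95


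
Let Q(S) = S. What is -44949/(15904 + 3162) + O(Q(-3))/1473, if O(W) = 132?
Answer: -21231055/9361406 ≈ -2.2679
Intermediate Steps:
-44949/(15904 + 3162) + O(Q(-3))/1473 = -44949/(15904 + 3162) + 132/1473 = -44949/19066 + 132*(1/1473) = -44949*1/19066 + 44/491 = -44949/19066 + 44/491 = -21231055/9361406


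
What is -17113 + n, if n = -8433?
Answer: -25546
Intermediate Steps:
-17113 + n = -17113 - 8433 = -25546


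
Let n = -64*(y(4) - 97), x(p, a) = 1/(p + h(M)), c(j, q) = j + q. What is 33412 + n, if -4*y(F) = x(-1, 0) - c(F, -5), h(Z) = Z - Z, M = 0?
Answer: 39620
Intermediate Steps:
h(Z) = 0
x(p, a) = 1/p (x(p, a) = 1/(p + 0) = 1/p)
y(F) = -1 + F/4 (y(F) = -(1/(-1) - (F - 5))/4 = -(-1 - (-5 + F))/4 = -(-1 + (5 - F))/4 = -(4 - F)/4 = -1 + F/4)
n = 6208 (n = -64*((-1 + (¼)*4) - 97) = -64*((-1 + 1) - 97) = -64*(0 - 97) = -64*(-97) = 6208)
33412 + n = 33412 + 6208 = 39620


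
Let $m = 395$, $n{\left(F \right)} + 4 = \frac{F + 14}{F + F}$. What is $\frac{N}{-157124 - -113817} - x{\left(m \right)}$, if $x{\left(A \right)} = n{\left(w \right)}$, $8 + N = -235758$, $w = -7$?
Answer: $\frac{861295}{86614} \approx 9.9441$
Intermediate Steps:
$n{\left(F \right)} = -4 + \frac{14 + F}{2 F}$ ($n{\left(F \right)} = -4 + \frac{F + 14}{F + F} = -4 + \frac{14 + F}{2 F}$)
$N = -235766$ ($N = -8 - 235758 = -235766$)
$x{\left(A \right)} = - \frac{9}{2}$ ($x{\left(A \right)} = - \frac{7}{2} + \frac{7}{-7} = - \frac{7}{2} + 7 \left(- \frac{1}{7}\right) = - \frac{7}{2} - 1 = - \frac{9}{2}$)
$\frac{N}{-157124 - -113817} - x{\left(m \right)} = - \frac{235766}{-157124 - -113817} - - \frac{9}{2} = - \frac{235766}{-157124 + 113817} + \frac{9}{2} = - \frac{235766}{-43307} + \frac{9}{2} = \left(-235766\right) \left(- \frac{1}{43307}\right) + \frac{9}{2} = \frac{235766}{43307} + \frac{9}{2} = \frac{861295}{86614}$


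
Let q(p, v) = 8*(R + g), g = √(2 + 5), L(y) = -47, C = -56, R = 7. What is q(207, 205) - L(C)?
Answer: 103 + 8*√7 ≈ 124.17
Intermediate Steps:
g = √7 ≈ 2.6458
q(p, v) = 56 + 8*√7 (q(p, v) = 8*(7 + √7) = 56 + 8*√7)
q(207, 205) - L(C) = (56 + 8*√7) - 1*(-47) = (56 + 8*√7) + 47 = 103 + 8*√7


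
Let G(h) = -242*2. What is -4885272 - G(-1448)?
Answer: -4884788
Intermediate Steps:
G(h) = -484
-4885272 - G(-1448) = -4885272 - 1*(-484) = -4885272 + 484 = -4884788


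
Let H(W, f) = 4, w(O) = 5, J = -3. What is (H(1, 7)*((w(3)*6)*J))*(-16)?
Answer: 5760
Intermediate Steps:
(H(1, 7)*((w(3)*6)*J))*(-16) = (4*((5*6)*(-3)))*(-16) = (4*(30*(-3)))*(-16) = (4*(-90))*(-16) = -360*(-16) = 5760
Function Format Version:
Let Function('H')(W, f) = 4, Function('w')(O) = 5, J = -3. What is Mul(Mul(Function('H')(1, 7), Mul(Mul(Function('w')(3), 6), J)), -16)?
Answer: 5760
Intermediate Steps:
Mul(Mul(Function('H')(1, 7), Mul(Mul(Function('w')(3), 6), J)), -16) = Mul(Mul(4, Mul(Mul(5, 6), -3)), -16) = Mul(Mul(4, Mul(30, -3)), -16) = Mul(Mul(4, -90), -16) = Mul(-360, -16) = 5760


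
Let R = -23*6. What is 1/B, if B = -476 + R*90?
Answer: -1/12896 ≈ -7.7543e-5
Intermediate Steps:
R = -138
B = -12896 (B = -476 - 138*90 = -476 - 12420 = -12896)
1/B = 1/(-12896) = -1/12896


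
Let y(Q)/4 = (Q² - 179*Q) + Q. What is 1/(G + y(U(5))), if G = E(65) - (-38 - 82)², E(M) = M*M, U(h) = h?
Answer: -1/13635 ≈ -7.3341e-5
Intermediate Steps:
E(M) = M²
G = -10175 (G = 65² - (-38 - 82)² = 4225 - 1*(-120)² = 4225 - 1*14400 = 4225 - 14400 = -10175)
y(Q) = -712*Q + 4*Q² (y(Q) = 4*((Q² - 179*Q) + Q) = 4*(Q² - 178*Q) = -712*Q + 4*Q²)
1/(G + y(U(5))) = 1/(-10175 + 4*5*(-178 + 5)) = 1/(-10175 + 4*5*(-173)) = 1/(-10175 - 3460) = 1/(-13635) = -1/13635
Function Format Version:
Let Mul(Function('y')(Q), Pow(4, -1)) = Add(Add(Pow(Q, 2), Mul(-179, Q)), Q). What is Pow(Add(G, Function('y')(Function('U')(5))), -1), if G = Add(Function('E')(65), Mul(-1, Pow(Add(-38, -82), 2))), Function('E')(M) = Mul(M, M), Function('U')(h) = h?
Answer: Rational(-1, 13635) ≈ -7.3341e-5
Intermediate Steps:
Function('E')(M) = Pow(M, 2)
G = -10175 (G = Add(Pow(65, 2), Mul(-1, Pow(Add(-38, -82), 2))) = Add(4225, Mul(-1, Pow(-120, 2))) = Add(4225, Mul(-1, 14400)) = Add(4225, -14400) = -10175)
Function('y')(Q) = Add(Mul(-712, Q), Mul(4, Pow(Q, 2))) (Function('y')(Q) = Mul(4, Add(Add(Pow(Q, 2), Mul(-179, Q)), Q)) = Mul(4, Add(Pow(Q, 2), Mul(-178, Q))) = Add(Mul(-712, Q), Mul(4, Pow(Q, 2))))
Pow(Add(G, Function('y')(Function('U')(5))), -1) = Pow(Add(-10175, Mul(4, 5, Add(-178, 5))), -1) = Pow(Add(-10175, Mul(4, 5, -173)), -1) = Pow(Add(-10175, -3460), -1) = Pow(-13635, -1) = Rational(-1, 13635)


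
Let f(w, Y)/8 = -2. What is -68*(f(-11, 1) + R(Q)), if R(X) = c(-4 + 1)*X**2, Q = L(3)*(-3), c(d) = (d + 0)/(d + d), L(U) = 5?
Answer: -6562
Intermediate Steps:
f(w, Y) = -16 (f(w, Y) = 8*(-2) = -16)
c(d) = 1/2 (c(d) = d/((2*d)) = d*(1/(2*d)) = 1/2)
Q = -15 (Q = 5*(-3) = -15)
R(X) = X**2/2
-68*(f(-11, 1) + R(Q)) = -68*(-16 + (1/2)*(-15)**2) = -68*(-16 + (1/2)*225) = -68*(-16 + 225/2) = -68*193/2 = -6562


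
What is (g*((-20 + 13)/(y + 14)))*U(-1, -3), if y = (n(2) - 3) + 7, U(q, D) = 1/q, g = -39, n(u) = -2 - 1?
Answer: -91/5 ≈ -18.200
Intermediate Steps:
n(u) = -3
y = 1 (y = (-3 - 3) + 7 = -6 + 7 = 1)
(g*((-20 + 13)/(y + 14)))*U(-1, -3) = -39*(-20 + 13)/(1 + 14)/(-1) = -(-273)/15*(-1) = -39*(-7/15)*(-1) = (91/5)*(-1) = -91/5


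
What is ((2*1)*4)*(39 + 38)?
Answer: 616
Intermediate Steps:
((2*1)*4)*(39 + 38) = (2*4)*77 = 8*77 = 616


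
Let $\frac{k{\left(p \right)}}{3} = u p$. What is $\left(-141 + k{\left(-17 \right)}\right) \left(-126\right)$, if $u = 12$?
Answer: $94878$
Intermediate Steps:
$k{\left(p \right)} = 36 p$ ($k{\left(p \right)} = 3 \cdot 12 p = 36 p$)
$\left(-141 + k{\left(-17 \right)}\right) \left(-126\right) = \left(-141 + 36 \left(-17\right)\right) \left(-126\right) = \left(-141 - 612\right) \left(-126\right) = \left(-753\right) \left(-126\right) = 94878$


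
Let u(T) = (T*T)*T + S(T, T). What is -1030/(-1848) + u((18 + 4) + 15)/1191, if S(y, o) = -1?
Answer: 15805271/366828 ≈ 43.086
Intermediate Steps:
u(T) = -1 + T**3 (u(T) = (T*T)*T - 1 = T**2*T - 1 = T**3 - 1 = -1 + T**3)
-1030/(-1848) + u((18 + 4) + 15)/1191 = -1030/(-1848) + (-1 + ((18 + 4) + 15)**3)/1191 = -1030*(-1/1848) + (-1 + (22 + 15)**3)*(1/1191) = 515/924 + (-1 + 37**3)*(1/1191) = 515/924 + (-1 + 50653)*(1/1191) = 515/924 + 50652*(1/1191) = 515/924 + 16884/397 = 15805271/366828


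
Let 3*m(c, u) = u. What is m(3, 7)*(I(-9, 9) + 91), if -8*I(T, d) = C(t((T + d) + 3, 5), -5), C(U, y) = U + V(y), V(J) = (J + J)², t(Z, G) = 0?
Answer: 1099/6 ≈ 183.17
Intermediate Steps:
m(c, u) = u/3
V(J) = 4*J² (V(J) = (2*J)² = 4*J²)
C(U, y) = U + 4*y²
I(T, d) = -25/2 (I(T, d) = -(0 + 4*(-5)²)/8 = -(0 + 4*25)/8 = -(0 + 100)/8 = -⅛*100 = -25/2)
m(3, 7)*(I(-9, 9) + 91) = ((⅓)*7)*(-25/2 + 91) = (7/3)*(157/2) = 1099/6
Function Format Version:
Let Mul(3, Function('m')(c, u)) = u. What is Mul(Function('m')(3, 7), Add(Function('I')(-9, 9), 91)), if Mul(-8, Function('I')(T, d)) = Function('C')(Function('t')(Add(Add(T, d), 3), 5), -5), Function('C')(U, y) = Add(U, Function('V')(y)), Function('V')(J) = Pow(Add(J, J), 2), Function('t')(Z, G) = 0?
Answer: Rational(1099, 6) ≈ 183.17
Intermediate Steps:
Function('m')(c, u) = Mul(Rational(1, 3), u)
Function('V')(J) = Mul(4, Pow(J, 2)) (Function('V')(J) = Pow(Mul(2, J), 2) = Mul(4, Pow(J, 2)))
Function('C')(U, y) = Add(U, Mul(4, Pow(y, 2)))
Function('I')(T, d) = Rational(-25, 2) (Function('I')(T, d) = Mul(Rational(-1, 8), Add(0, Mul(4, Pow(-5, 2)))) = Mul(Rational(-1, 8), Add(0, Mul(4, 25))) = Mul(Rational(-1, 8), Add(0, 100)) = Mul(Rational(-1, 8), 100) = Rational(-25, 2))
Mul(Function('m')(3, 7), Add(Function('I')(-9, 9), 91)) = Mul(Mul(Rational(1, 3), 7), Add(Rational(-25, 2), 91)) = Mul(Rational(7, 3), Rational(157, 2)) = Rational(1099, 6)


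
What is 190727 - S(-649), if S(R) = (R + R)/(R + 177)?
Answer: 762897/4 ≈ 1.9072e+5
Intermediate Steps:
S(R) = 2*R/(177 + R) (S(R) = (2*R)/(177 + R) = 2*R/(177 + R))
190727 - S(-649) = 190727 - 2*(-649)/(177 - 649) = 190727 - 2*(-649)/(-472) = 190727 - 2*(-649)*(-1)/472 = 190727 - 1*11/4 = 190727 - 11/4 = 762897/4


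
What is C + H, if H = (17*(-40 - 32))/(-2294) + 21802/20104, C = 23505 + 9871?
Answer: 384832053415/11529644 ≈ 33378.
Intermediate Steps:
C = 33376
H = 18655271/11529644 (H = (17*(-72))*(-1/2294) + 21802*(1/20104) = -1224*(-1/2294) + 10901/10052 = 612/1147 + 10901/10052 = 18655271/11529644 ≈ 1.6180)
C + H = 33376 + 18655271/11529644 = 384832053415/11529644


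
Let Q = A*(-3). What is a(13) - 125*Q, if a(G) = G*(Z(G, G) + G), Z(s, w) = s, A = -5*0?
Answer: 338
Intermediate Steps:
A = 0
Q = 0 (Q = 0*(-3) = 0)
a(G) = 2*G² (a(G) = G*(G + G) = G*(2*G) = 2*G²)
a(13) - 125*Q = 2*13² - 125*0 = 2*169 + 0 = 338 + 0 = 338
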